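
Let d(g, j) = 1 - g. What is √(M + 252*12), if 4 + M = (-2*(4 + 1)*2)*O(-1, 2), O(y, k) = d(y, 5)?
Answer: 2*√745 ≈ 54.589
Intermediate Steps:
O(y, k) = 1 - y
M = -44 (M = -4 + (-2*(4 + 1)*2)*(1 - 1*(-1)) = -4 + (-10*2)*(1 + 1) = -4 - 2*10*2 = -4 - 20*2 = -4 - 40 = -44)
√(M + 252*12) = √(-44 + 252*12) = √(-44 + 3024) = √2980 = 2*√745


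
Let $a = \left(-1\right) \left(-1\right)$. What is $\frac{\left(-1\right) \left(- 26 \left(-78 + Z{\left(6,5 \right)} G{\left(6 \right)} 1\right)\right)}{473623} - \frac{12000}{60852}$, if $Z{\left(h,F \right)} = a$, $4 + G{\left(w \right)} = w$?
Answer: $- \frac{483643296}{2401742233} \approx -0.20137$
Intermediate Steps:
$a = 1$
$G{\left(w \right)} = -4 + w$
$Z{\left(h,F \right)} = 1$
$\frac{\left(-1\right) \left(- 26 \left(-78 + Z{\left(6,5 \right)} G{\left(6 \right)} 1\right)\right)}{473623} - \frac{12000}{60852} = \frac{\left(-1\right) \left(- 26 \left(-78 + 1 \left(-4 + 6\right) 1\right)\right)}{473623} - \frac{12000}{60852} = - \left(-26\right) \left(-78 + 1 \cdot 2 \cdot 1\right) \frac{1}{473623} - \frac{1000}{5071} = - \left(-26\right) \left(-78 + 2 \cdot 1\right) \frac{1}{473623} - \frac{1000}{5071} = - \left(-26\right) \left(-78 + 2\right) \frac{1}{473623} - \frac{1000}{5071} = - \left(-26\right) \left(-76\right) \frac{1}{473623} - \frac{1000}{5071} = \left(-1\right) 1976 \cdot \frac{1}{473623} - \frac{1000}{5071} = \left(-1976\right) \frac{1}{473623} - \frac{1000}{5071} = - \frac{1976}{473623} - \frac{1000}{5071} = - \frac{483643296}{2401742233}$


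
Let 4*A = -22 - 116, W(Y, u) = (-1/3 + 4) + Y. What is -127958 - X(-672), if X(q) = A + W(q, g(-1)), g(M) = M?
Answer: -763531/6 ≈ -1.2726e+5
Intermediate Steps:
W(Y, u) = 11/3 + Y (W(Y, u) = (-1*⅓ + 4) + Y = (-⅓ + 4) + Y = 11/3 + Y)
A = -69/2 (A = (-22 - 116)/4 = (¼)*(-138) = -69/2 ≈ -34.500)
X(q) = -185/6 + q (X(q) = -69/2 + (11/3 + q) = -185/6 + q)
-127958 - X(-672) = -127958 - (-185/6 - 672) = -127958 - 1*(-4217/6) = -127958 + 4217/6 = -763531/6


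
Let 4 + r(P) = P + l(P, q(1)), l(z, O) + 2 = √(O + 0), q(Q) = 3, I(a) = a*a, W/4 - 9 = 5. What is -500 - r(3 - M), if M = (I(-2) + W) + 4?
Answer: -433 - √3 ≈ -434.73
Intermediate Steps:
W = 56 (W = 36 + 4*5 = 36 + 20 = 56)
I(a) = a²
l(z, O) = -2 + √O (l(z, O) = -2 + √(O + 0) = -2 + √O)
M = 64 (M = ((-2)² + 56) + 4 = (4 + 56) + 4 = 60 + 4 = 64)
r(P) = -6 + P + √3 (r(P) = -4 + (P + (-2 + √3)) = -4 + (-2 + P + √3) = -6 + P + √3)
-500 - r(3 - M) = -500 - (-6 + (3 - 1*64) + √3) = -500 - (-6 + (3 - 64) + √3) = -500 - (-6 - 61 + √3) = -500 - (-67 + √3) = -500 + (67 - √3) = -433 - √3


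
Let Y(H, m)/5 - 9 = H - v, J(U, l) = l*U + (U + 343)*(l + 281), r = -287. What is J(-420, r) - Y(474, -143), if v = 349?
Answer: 120332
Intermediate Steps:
J(U, l) = U*l + (281 + l)*(343 + U) (J(U, l) = U*l + (343 + U)*(281 + l) = U*l + (281 + l)*(343 + U))
Y(H, m) = -1700 + 5*H (Y(H, m) = 45 + 5*(H - 1*349) = 45 + 5*(H - 349) = 45 + 5*(-349 + H) = 45 + (-1745 + 5*H) = -1700 + 5*H)
J(-420, r) - Y(474, -143) = (96383 + 281*(-420) + 343*(-287) + 2*(-420)*(-287)) - (-1700 + 5*474) = (96383 - 118020 - 98441 + 241080) - (-1700 + 2370) = 121002 - 1*670 = 121002 - 670 = 120332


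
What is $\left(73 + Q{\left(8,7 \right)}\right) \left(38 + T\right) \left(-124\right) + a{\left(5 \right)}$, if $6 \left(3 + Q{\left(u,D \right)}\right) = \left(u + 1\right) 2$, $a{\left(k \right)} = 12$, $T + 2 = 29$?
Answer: $-588368$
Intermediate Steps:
$T = 27$ ($T = -2 + 29 = 27$)
$Q{\left(u,D \right)} = - \frac{8}{3} + \frac{u}{3}$ ($Q{\left(u,D \right)} = -3 + \frac{\left(u + 1\right) 2}{6} = -3 + \frac{\left(1 + u\right) 2}{6} = -3 + \frac{2 + 2 u}{6} = -3 + \left(\frac{1}{3} + \frac{u}{3}\right) = - \frac{8}{3} + \frac{u}{3}$)
$\left(73 + Q{\left(8,7 \right)}\right) \left(38 + T\right) \left(-124\right) + a{\left(5 \right)} = \left(73 + \left(- \frac{8}{3} + \frac{1}{3} \cdot 8\right)\right) \left(38 + 27\right) \left(-124\right) + 12 = \left(73 + \left(- \frac{8}{3} + \frac{8}{3}\right)\right) 65 \left(-124\right) + 12 = \left(73 + 0\right) 65 \left(-124\right) + 12 = 73 \cdot 65 \left(-124\right) + 12 = 4745 \left(-124\right) + 12 = -588380 + 12 = -588368$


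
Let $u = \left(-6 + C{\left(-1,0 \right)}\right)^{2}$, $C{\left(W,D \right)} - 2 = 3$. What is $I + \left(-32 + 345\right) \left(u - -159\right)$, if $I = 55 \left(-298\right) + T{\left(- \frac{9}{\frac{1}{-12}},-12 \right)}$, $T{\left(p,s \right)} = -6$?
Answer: $33684$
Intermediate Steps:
$C{\left(W,D \right)} = 5$ ($C{\left(W,D \right)} = 2 + 3 = 5$)
$I = -16396$ ($I = 55 \left(-298\right) - 6 = -16390 - 6 = -16396$)
$u = 1$ ($u = \left(-6 + 5\right)^{2} = \left(-1\right)^{2} = 1$)
$I + \left(-32 + 345\right) \left(u - -159\right) = -16396 + \left(-32 + 345\right) \left(1 - -159\right) = -16396 + 313 \left(1 + 159\right) = -16396 + 313 \cdot 160 = -16396 + 50080 = 33684$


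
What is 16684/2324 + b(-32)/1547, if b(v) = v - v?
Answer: 4171/581 ≈ 7.1790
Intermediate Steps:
b(v) = 0
16684/2324 + b(-32)/1547 = 16684/2324 + 0/1547 = 16684*(1/2324) + 0*(1/1547) = 4171/581 + 0 = 4171/581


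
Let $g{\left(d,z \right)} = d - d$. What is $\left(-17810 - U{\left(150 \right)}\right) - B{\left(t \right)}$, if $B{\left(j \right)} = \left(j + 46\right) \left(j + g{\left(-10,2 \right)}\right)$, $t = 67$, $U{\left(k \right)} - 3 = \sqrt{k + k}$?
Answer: $-25384 - 10 \sqrt{3} \approx -25401.0$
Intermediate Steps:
$U{\left(k \right)} = 3 + \sqrt{2} \sqrt{k}$ ($U{\left(k \right)} = 3 + \sqrt{k + k} = 3 + \sqrt{2 k} = 3 + \sqrt{2} \sqrt{k}$)
$g{\left(d,z \right)} = 0$
$B{\left(j \right)} = j \left(46 + j\right)$ ($B{\left(j \right)} = \left(j + 46\right) \left(j + 0\right) = \left(46 + j\right) j = j \left(46 + j\right)$)
$\left(-17810 - U{\left(150 \right)}\right) - B{\left(t \right)} = \left(-17810 - \left(3 + \sqrt{2} \sqrt{150}\right)\right) - 67 \left(46 + 67\right) = \left(-17810 - \left(3 + \sqrt{2} \cdot 5 \sqrt{6}\right)\right) - 67 \cdot 113 = \left(-17810 - \left(3 + 10 \sqrt{3}\right)\right) - 7571 = \left(-17813 - 10 \sqrt{3}\right) - 7571 = -25384 - 10 \sqrt{3}$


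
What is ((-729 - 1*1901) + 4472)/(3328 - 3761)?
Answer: -1842/433 ≈ -4.2540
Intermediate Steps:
((-729 - 1*1901) + 4472)/(3328 - 3761) = ((-729 - 1901) + 4472)/(-433) = (-2630 + 4472)*(-1/433) = 1842*(-1/433) = -1842/433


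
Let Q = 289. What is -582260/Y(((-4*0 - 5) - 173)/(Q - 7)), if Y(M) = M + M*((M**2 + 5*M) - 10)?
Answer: -1632203459460/20804017 ≈ -78456.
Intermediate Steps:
Y(M) = M + M*(-10 + M**2 + 5*M)
-582260/Y(((-4*0 - 5) - 173)/(Q - 7)) = -582260*(289 - 7)/(((-4*0 - 5) - 173)*(-9 + (((-4*0 - 5) - 173)/(289 - 7))**2 + 5*(((-4*0 - 5) - 173)/(289 - 7)))) = -582260*282/(((0 - 5) - 173)*(-9 + (((0 - 5) - 173)/282)**2 + 5*(((0 - 5) - 173)/282))) = -582260*282/((-5 - 173)*(-9 + ((-5 - 173)*(1/282))**2 + 5*((-5 - 173)*(1/282)))) = -582260*(-141/(89*(-9 + (-178*1/282)**2 + 5*(-178*1/282)))) = -582260*(-141/(89*(-9 + (-89/141)**2 + 5*(-89/141)))) = -582260*(-141/(89*(-9 + 7921/19881 - 445/141))) = -582260/((-89/141*(-233753/19881))) = -582260/20804017/2803221 = -582260*2803221/20804017 = -1632203459460/20804017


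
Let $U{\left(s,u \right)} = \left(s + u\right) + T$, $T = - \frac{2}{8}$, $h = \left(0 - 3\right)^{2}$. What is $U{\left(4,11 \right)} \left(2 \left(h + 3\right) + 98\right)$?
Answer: $\frac{3599}{2} \approx 1799.5$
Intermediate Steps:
$h = 9$ ($h = \left(-3\right)^{2} = 9$)
$T = - \frac{1}{4}$ ($T = \left(-2\right) \frac{1}{8} = - \frac{1}{4} \approx -0.25$)
$U{\left(s,u \right)} = - \frac{1}{4} + s + u$ ($U{\left(s,u \right)} = \left(s + u\right) - \frac{1}{4} = - \frac{1}{4} + s + u$)
$U{\left(4,11 \right)} \left(2 \left(h + 3\right) + 98\right) = \left(- \frac{1}{4} + 4 + 11\right) \left(2 \left(9 + 3\right) + 98\right) = \frac{59 \left(2 \cdot 12 + 98\right)}{4} = \frac{59 \left(24 + 98\right)}{4} = \frac{59}{4} \cdot 122 = \frac{3599}{2}$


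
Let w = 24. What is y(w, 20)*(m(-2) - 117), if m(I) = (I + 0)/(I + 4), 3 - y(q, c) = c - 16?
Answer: 118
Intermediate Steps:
y(q, c) = 19 - c (y(q, c) = 3 - (c - 16) = 3 - (-16 + c) = 3 + (16 - c) = 19 - c)
m(I) = I/(4 + I)
y(w, 20)*(m(-2) - 117) = (19 - 1*20)*(-2/(4 - 2) - 117) = (19 - 20)*(-2/2 - 117) = -(-2*½ - 117) = -(-1 - 117) = -1*(-118) = 118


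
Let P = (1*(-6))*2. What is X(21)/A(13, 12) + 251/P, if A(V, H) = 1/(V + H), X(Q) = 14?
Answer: 3949/12 ≈ 329.08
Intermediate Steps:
A(V, H) = 1/(H + V)
P = -12 (P = -6*2 = -12)
X(21)/A(13, 12) + 251/P = 14/(1/(12 + 13)) + 251/(-12) = 14/(1/25) + 251*(-1/12) = 14/(1/25) - 251/12 = 14*25 - 251/12 = 350 - 251/12 = 3949/12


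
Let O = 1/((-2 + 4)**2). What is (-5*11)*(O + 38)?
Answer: -8415/4 ≈ -2103.8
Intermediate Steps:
O = 1/4 (O = 1/(2**2) = 1/4 ≈ 0.25000)
(-5*11)*(O + 38) = (-5*11)*(1/4 + 38) = -55*153/4 = -8415/4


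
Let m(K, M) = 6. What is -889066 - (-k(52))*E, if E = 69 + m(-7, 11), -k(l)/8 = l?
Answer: -920266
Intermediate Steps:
k(l) = -8*l
E = 75 (E = 69 + 6 = 75)
-889066 - (-k(52))*E = -889066 - (-(-8)*52)*75 = -889066 - (-1*(-416))*75 = -889066 - 416*75 = -889066 - 1*31200 = -889066 - 31200 = -920266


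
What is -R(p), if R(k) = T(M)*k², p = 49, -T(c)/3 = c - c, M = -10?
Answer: 0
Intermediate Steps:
T(c) = 0 (T(c) = -3*(c - c) = -3*0 = 0)
R(k) = 0 (R(k) = 0*k² = 0)
-R(p) = -1*0 = 0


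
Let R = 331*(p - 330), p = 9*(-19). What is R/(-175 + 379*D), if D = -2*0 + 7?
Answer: -55277/826 ≈ -66.921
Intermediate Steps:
p = -171
D = 7 (D = 0 + 7 = 7)
R = -165831 (R = 331*(-171 - 330) = 331*(-501) = -165831)
R/(-175 + 379*D) = -165831/(-175 + 379*7) = -165831/(-175 + 2653) = -165831/2478 = -165831*1/2478 = -55277/826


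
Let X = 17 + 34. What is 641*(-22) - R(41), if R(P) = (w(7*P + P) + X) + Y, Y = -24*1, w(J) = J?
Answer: -14457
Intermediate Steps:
Y = -24
X = 51
R(P) = 27 + 8*P (R(P) = ((7*P + P) + 51) - 24 = (8*P + 51) - 24 = (51 + 8*P) - 24 = 27 + 8*P)
641*(-22) - R(41) = 641*(-22) - (27 + 8*41) = -14102 - (27 + 328) = -14102 - 1*355 = -14102 - 355 = -14457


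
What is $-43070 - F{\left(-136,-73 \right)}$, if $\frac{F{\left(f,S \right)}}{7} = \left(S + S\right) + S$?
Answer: $-41537$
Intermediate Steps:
$F{\left(f,S \right)} = 21 S$ ($F{\left(f,S \right)} = 7 \left(\left(S + S\right) + S\right) = 7 \left(2 S + S\right) = 7 \cdot 3 S = 21 S$)
$-43070 - F{\left(-136,-73 \right)} = -43070 - 21 \left(-73\right) = -43070 - -1533 = -43070 + 1533 = -41537$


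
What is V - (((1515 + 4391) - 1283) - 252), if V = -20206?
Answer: -24577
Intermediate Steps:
V - (((1515 + 4391) - 1283) - 252) = -20206 - (((1515 + 4391) - 1283) - 252) = -20206 - ((5906 - 1283) - 252) = -20206 - (4623 - 252) = -20206 - 1*4371 = -20206 - 4371 = -24577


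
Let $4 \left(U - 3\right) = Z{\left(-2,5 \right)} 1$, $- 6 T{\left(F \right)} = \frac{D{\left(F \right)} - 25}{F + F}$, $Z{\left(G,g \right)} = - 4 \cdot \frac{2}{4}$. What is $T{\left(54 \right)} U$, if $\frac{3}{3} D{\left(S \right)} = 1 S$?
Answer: $- \frac{145}{1296} \approx -0.11188$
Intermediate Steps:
$D{\left(S \right)} = S$ ($D{\left(S \right)} = 1 S = S$)
$Z{\left(G,g \right)} = -2$ ($Z{\left(G,g \right)} = - 4 \cdot 2 \cdot \frac{1}{4} = \left(-4\right) \frac{1}{2} = -2$)
$T{\left(F \right)} = - \frac{-25 + F}{12 F}$ ($T{\left(F \right)} = - \frac{\left(F - 25\right) \frac{1}{F + F}}{6} = - \frac{\left(-25 + F\right) \frac{1}{2 F}}{6} = - \frac{\frac{1}{2} \frac{1}{F} \left(-25 + F\right)}{6} = - \frac{-25 + F}{12 F}$)
$U = \frac{5}{2}$ ($U = 3 + \frac{\left(-2\right) 1}{4} = 3 + \frac{1}{4} \left(-2\right) = 3 - \frac{1}{2} = \frac{5}{2} \approx 2.5$)
$T{\left(54 \right)} U = \frac{25 - 54}{12 \cdot 54} \cdot \frac{5}{2} = \frac{1}{12} \cdot \frac{1}{54} \left(25 - 54\right) \frac{5}{2} = \frac{1}{12} \cdot \frac{1}{54} \left(-29\right) \frac{5}{2} = \left(- \frac{29}{648}\right) \frac{5}{2} = - \frac{145}{1296}$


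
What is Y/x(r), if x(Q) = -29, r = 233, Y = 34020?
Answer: -34020/29 ≈ -1173.1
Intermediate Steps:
Y/x(r) = 34020/(-29) = 34020*(-1/29) = -34020/29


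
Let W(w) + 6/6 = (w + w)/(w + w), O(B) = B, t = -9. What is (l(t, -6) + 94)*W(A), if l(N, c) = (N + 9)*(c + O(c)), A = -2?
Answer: 0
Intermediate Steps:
l(N, c) = 2*c*(9 + N) (l(N, c) = (N + 9)*(c + c) = (9 + N)*(2*c) = 2*c*(9 + N))
W(w) = 0 (W(w) = -1 + (w + w)/(w + w) = -1 + (2*w)/((2*w)) = -1 + (2*w)*(1/(2*w)) = -1 + 1 = 0)
(l(t, -6) + 94)*W(A) = (2*(-6)*(9 - 9) + 94)*0 = (2*(-6)*0 + 94)*0 = (0 + 94)*0 = 94*0 = 0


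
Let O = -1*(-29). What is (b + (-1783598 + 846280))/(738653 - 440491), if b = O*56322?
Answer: 348010/149081 ≈ 2.3344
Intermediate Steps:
O = 29
b = 1633338 (b = 29*56322 = 1633338)
(b + (-1783598 + 846280))/(738653 - 440491) = (1633338 + (-1783598 + 846280))/(738653 - 440491) = (1633338 - 937318)/298162 = 696020*(1/298162) = 348010/149081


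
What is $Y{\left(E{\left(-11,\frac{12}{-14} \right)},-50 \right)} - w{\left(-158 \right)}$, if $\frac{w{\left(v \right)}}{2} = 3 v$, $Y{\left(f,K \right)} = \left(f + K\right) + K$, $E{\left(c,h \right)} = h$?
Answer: $\frac{5930}{7} \approx 847.14$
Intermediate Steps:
$Y{\left(f,K \right)} = f + 2 K$ ($Y{\left(f,K \right)} = \left(K + f\right) + K = f + 2 K$)
$w{\left(v \right)} = 6 v$ ($w{\left(v \right)} = 2 \cdot 3 v = 6 v$)
$Y{\left(E{\left(-11,\frac{12}{-14} \right)},-50 \right)} - w{\left(-158 \right)} = \left(\frac{12}{-14} + 2 \left(-50\right)\right) - 6 \left(-158\right) = \left(12 \left(- \frac{1}{14}\right) - 100\right) - -948 = \left(- \frac{6}{7} - 100\right) + 948 = - \frac{706}{7} + 948 = \frac{5930}{7}$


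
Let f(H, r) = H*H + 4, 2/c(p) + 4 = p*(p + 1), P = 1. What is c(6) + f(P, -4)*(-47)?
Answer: -4464/19 ≈ -234.95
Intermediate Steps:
c(p) = 2/(-4 + p*(1 + p)) (c(p) = 2/(-4 + p*(p + 1)) = 2/(-4 + p*(1 + p)))
f(H, r) = 4 + H**2 (f(H, r) = H**2 + 4 = 4 + H**2)
c(6) + f(P, -4)*(-47) = 2/(-4 + 6 + 6**2) + (4 + 1**2)*(-47) = 2/(-4 + 6 + 36) + (4 + 1)*(-47) = 2/38 + 5*(-47) = 2*(1/38) - 235 = 1/19 - 235 = -4464/19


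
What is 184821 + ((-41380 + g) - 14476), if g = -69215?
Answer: 59750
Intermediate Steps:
184821 + ((-41380 + g) - 14476) = 184821 + ((-41380 - 69215) - 14476) = 184821 + (-110595 - 14476) = 184821 - 125071 = 59750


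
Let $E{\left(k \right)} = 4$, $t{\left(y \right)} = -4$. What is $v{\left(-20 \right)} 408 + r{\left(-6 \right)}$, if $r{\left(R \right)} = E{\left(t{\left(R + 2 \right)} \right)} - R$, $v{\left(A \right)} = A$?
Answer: $-8150$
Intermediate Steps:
$r{\left(R \right)} = 4 - R$
$v{\left(-20 \right)} 408 + r{\left(-6 \right)} = \left(-20\right) 408 + \left(4 - -6\right) = -8160 + \left(4 + 6\right) = -8160 + 10 = -8150$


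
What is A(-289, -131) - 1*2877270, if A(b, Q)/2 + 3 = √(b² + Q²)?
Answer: -2877276 + 2*√100682 ≈ -2.8766e+6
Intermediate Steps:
A(b, Q) = -6 + 2*√(Q² + b²) (A(b, Q) = -6 + 2*√(b² + Q²) = -6 + 2*√(Q² + b²))
A(-289, -131) - 1*2877270 = (-6 + 2*√((-131)² + (-289)²)) - 1*2877270 = (-6 + 2*√(17161 + 83521)) - 2877270 = (-6 + 2*√100682) - 2877270 = -2877276 + 2*√100682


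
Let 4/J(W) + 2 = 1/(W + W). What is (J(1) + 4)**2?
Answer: 16/9 ≈ 1.7778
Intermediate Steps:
J(W) = 4/(-2 + 1/(2*W)) (J(W) = 4/(-2 + 1/(W + W)) = 4/(-2 + 1/(2*W)))
(J(1) + 4)**2 = (-8*1/(-1 + 4*1) + 4)**2 = (-8*1/(-1 + 4) + 4)**2 = (-8*1/3 + 4)**2 = (-8*1*1/3 + 4)**2 = (-8/3 + 4)**2 = (4/3)**2 = 16/9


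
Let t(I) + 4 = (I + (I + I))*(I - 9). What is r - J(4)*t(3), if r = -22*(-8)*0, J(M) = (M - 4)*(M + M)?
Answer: 0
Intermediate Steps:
J(M) = 2*M*(-4 + M) (J(M) = (-4 + M)*(2*M) = 2*M*(-4 + M))
t(I) = -4 + 3*I*(-9 + I) (t(I) = -4 + (I + (I + I))*(I - 9) = -4 + (I + 2*I)*(-9 + I) = -4 + (3*I)*(-9 + I) = -4 + 3*I*(-9 + I))
r = 0 (r = 176*0 = 0)
r - J(4)*t(3) = 0 - 2*4*(-4 + 4)*(-4 - 27*3 + 3*3**2) = 0 - 2*4*0*(-4 - 81 + 3*9) = 0 - 0*(-4 - 81 + 27) = 0 - 0*(-58) = 0 - 1*0 = 0 + 0 = 0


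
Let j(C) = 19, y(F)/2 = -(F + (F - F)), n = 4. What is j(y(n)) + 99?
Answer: 118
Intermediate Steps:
y(F) = -2*F (y(F) = 2*(-(F + (F - F))) = 2*(-(F + 0)) = 2*(-F) = -2*F)
j(y(n)) + 99 = 19 + 99 = 118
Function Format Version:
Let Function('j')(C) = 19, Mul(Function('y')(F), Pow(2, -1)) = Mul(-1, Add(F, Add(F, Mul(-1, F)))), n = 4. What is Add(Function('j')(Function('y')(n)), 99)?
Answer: 118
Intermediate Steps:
Function('y')(F) = Mul(-2, F) (Function('y')(F) = Mul(2, Mul(-1, Add(F, Add(F, Mul(-1, F))))) = Mul(2, Mul(-1, Add(F, 0))) = Mul(2, Mul(-1, F)) = Mul(-2, F))
Add(Function('j')(Function('y')(n)), 99) = Add(19, 99) = 118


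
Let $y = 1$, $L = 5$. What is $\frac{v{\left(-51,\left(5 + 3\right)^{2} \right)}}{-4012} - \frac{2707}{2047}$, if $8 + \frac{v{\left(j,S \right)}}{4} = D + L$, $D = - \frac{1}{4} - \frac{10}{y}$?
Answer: $- \frac{10751993}{8212564} \approx -1.3092$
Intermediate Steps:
$D = - \frac{41}{4}$ ($D = - \frac{1}{4} - \frac{10}{1} = \left(-1\right) \frac{1}{4} - 10 = - \frac{1}{4} - 10 = - \frac{41}{4} \approx -10.25$)
$v{\left(j,S \right)} = -53$ ($v{\left(j,S \right)} = -32 + 4 \left(- \frac{41}{4} + 5\right) = -32 + 4 \left(- \frac{21}{4}\right) = -32 - 21 = -53$)
$\frac{v{\left(-51,\left(5 + 3\right)^{2} \right)}}{-4012} - \frac{2707}{2047} = - \frac{53}{-4012} - \frac{2707}{2047} = \left(-53\right) \left(- \frac{1}{4012}\right) - \frac{2707}{2047} = \frac{53}{4012} - \frac{2707}{2047} = - \frac{10751993}{8212564}$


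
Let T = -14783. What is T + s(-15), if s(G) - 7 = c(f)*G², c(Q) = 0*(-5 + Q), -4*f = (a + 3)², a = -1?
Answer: -14776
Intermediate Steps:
f = -1 (f = -(-1 + 3)²/4 = -¼*2² = -¼*4 = -1)
c(Q) = 0
s(G) = 7 (s(G) = 7 + 0*G² = 7 + 0 = 7)
T + s(-15) = -14783 + 7 = -14776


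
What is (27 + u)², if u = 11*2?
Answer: 2401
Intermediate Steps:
u = 22
(27 + u)² = (27 + 22)² = 49² = 2401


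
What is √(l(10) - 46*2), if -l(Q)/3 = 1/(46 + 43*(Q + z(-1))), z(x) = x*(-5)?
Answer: 5*I*√1757213/691 ≈ 9.5919*I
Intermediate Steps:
z(x) = -5*x
l(Q) = -3/(261 + 43*Q) (l(Q) = -3/(46 + 43*(Q - 5*(-1))) = -3/(46 + 43*(Q + 5)) = -3/(46 + 43*(5 + Q)) = -3/(46 + (215 + 43*Q)) = -3/(261 + 43*Q))
√(l(10) - 46*2) = √(-3/(261 + 43*10) - 46*2) = √(-3/(261 + 430) - 92) = √(-3/691 - 92) = √(-63575/691) = 5*I*√1757213/691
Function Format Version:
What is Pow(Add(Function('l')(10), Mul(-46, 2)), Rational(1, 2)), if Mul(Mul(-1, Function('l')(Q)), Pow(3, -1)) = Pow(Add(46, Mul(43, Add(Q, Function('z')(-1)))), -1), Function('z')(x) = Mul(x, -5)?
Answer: Mul(Rational(5, 691), I, Pow(1757213, Rational(1, 2))) ≈ Mul(9.5919, I)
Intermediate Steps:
Function('z')(x) = Mul(-5, x)
Function('l')(Q) = Mul(-3, Pow(Add(261, Mul(43, Q)), -1)) (Function('l')(Q) = Mul(-3, Pow(Add(46, Mul(43, Add(Q, Mul(-5, -1)))), -1)) = Mul(-3, Pow(Add(46, Mul(43, Add(Q, 5))), -1)) = Mul(-3, Pow(Add(46, Mul(43, Add(5, Q))), -1)) = Mul(-3, Pow(Add(46, Add(215, Mul(43, Q))), -1)) = Mul(-3, Pow(Add(261, Mul(43, Q)), -1)))
Pow(Add(Function('l')(10), Mul(-46, 2)), Rational(1, 2)) = Pow(Add(Mul(-3, Pow(Add(261, Mul(43, 10)), -1)), Mul(-46, 2)), Rational(1, 2)) = Pow(Add(Mul(-3, Pow(Add(261, 430), -1)), -92), Rational(1, 2)) = Pow(Add(Mul(-3, Pow(691, -1)), -92), Rational(1, 2)) = Pow(Add(Mul(-3, Rational(1, 691)), -92), Rational(1, 2)) = Pow(Add(Rational(-3, 691), -92), Rational(1, 2)) = Pow(Rational(-63575, 691), Rational(1, 2)) = Mul(Rational(5, 691), I, Pow(1757213, Rational(1, 2)))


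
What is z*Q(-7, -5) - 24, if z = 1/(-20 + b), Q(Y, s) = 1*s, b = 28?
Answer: -197/8 ≈ -24.625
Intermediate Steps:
Q(Y, s) = s
z = ⅛ (z = 1/(-20 + 28) = 1/8 = ⅛ ≈ 0.12500)
z*Q(-7, -5) - 24 = (⅛)*(-5) - 24 = -5/8 - 24 = -197/8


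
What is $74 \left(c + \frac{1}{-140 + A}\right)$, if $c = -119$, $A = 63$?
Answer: $- \frac{678136}{77} \approx -8807.0$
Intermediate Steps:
$74 \left(c + \frac{1}{-140 + A}\right) = 74 \left(-119 + \frac{1}{-140 + 63}\right) = 74 \left(-119 + \frac{1}{-77}\right) = 74 \left(-119 - \frac{1}{77}\right) = 74 \left(- \frac{9164}{77}\right) = - \frac{678136}{77}$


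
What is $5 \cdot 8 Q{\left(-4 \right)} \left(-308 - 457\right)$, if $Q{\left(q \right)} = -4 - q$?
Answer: $0$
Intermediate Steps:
$5 \cdot 8 Q{\left(-4 \right)} \left(-308 - 457\right) = 5 \cdot 8 \left(-4 - -4\right) \left(-308 - 457\right) = 40 \left(-4 + 4\right) \left(-308 - 457\right) = 40 \cdot 0 \left(-308 - 457\right) = 0 \left(-765\right) = 0$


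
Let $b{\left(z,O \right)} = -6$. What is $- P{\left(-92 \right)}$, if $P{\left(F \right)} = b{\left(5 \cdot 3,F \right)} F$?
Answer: $-552$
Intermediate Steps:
$P{\left(F \right)} = - 6 F$
$- P{\left(-92 \right)} = - \left(-6\right) \left(-92\right) = \left(-1\right) 552 = -552$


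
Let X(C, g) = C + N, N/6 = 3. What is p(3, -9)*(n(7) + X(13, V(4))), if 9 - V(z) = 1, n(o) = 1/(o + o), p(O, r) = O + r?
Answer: -1305/7 ≈ -186.43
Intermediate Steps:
N = 18 (N = 6*3 = 18)
n(o) = 1/(2*o)
V(z) = 8 (V(z) = 9 - 1*1 = 9 - 1 = 8)
X(C, g) = 18 + C (X(C, g) = C + 18 = 18 + C)
p(3, -9)*(n(7) + X(13, V(4))) = (3 - 9)*((1/2)/7 + (18 + 13)) = -6*((1/2)*(1/7) + 31) = -6*(1/14 + 31) = -6*435/14 = -1305/7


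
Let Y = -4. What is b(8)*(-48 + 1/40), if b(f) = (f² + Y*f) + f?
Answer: -1919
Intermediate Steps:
b(f) = f² - 3*f (b(f) = (f² - 4*f) + f = f² - 3*f)
b(8)*(-48 + 1/40) = (8*(-3 + 8))*(-48 + 1/40) = (8*5)*(-48 + 1/40) = 40*(-1919/40) = -1919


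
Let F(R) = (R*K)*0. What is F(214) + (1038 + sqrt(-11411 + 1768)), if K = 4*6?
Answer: 1038 + I*sqrt(9643) ≈ 1038.0 + 98.199*I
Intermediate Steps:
K = 24
F(R) = 0 (F(R) = (R*24)*0 = (24*R)*0 = 0)
F(214) + (1038 + sqrt(-11411 + 1768)) = 0 + (1038 + sqrt(-11411 + 1768)) = 0 + (1038 + sqrt(-9643)) = 0 + (1038 + I*sqrt(9643)) = 1038 + I*sqrt(9643)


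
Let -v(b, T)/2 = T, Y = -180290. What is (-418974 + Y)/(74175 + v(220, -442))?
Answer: -599264/75059 ≈ -7.9839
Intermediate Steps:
v(b, T) = -2*T
(-418974 + Y)/(74175 + v(220, -442)) = (-418974 - 180290)/(74175 - 2*(-442)) = -599264/(74175 + 884) = -599264/75059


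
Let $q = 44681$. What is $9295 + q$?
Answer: $53976$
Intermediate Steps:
$9295 + q = 9295 + 44681 = 53976$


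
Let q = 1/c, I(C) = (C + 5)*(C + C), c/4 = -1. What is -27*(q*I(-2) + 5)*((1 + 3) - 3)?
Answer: -216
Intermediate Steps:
c = -4 (c = 4*(-1) = -4)
I(C) = 2*C*(5 + C) (I(C) = (5 + C)*(2*C) = 2*C*(5 + C))
q = -¼ (q = 1/(-4) = -¼ ≈ -0.25000)
-27*(q*I(-2) + 5)*((1 + 3) - 3) = -27*(-(-2)*(5 - 2)/2 + 5)*((1 + 3) - 3) = -27*(-(-2)*3/2 + 5)*(4 - 3) = -27*(-¼*(-12) + 5) = -27*(3 + 5) = -216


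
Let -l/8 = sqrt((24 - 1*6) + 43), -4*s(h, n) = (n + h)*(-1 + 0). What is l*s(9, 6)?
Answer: -30*sqrt(61) ≈ -234.31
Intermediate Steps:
s(h, n) = h/4 + n/4 (s(h, n) = -(n + h)*(-1 + 0)/4 = -(h + n)*(-1)/4 = -(-h - n)/4 = h/4 + n/4)
l = -8*sqrt(61) (l = -8*sqrt((24 - 1*6) + 43) = -8*sqrt((24 - 6) + 43) = -8*sqrt(18 + 43) = -8*sqrt(61) ≈ -62.482)
l*s(9, 6) = (-8*sqrt(61))*((1/4)*9 + (1/4)*6) = (-8*sqrt(61))*(9/4 + 3/2) = -8*sqrt(61)*(15/4) = -30*sqrt(61)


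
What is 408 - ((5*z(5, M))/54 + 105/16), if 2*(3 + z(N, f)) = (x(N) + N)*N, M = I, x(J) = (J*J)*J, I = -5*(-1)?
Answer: 160541/432 ≈ 371.62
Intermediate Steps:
I = 5
x(J) = J³ (x(J) = J²*J = J³)
M = 5
z(N, f) = -3 + N*(N + N³)/2 (z(N, f) = -3 + ((N³ + N)*N)/2 = -3 + ((N + N³)*N)/2 = -3 + (N*(N + N³))/2 = -3 + N*(N + N³)/2)
408 - ((5*z(5, M))/54 + 105/16) = 408 - ((5*(-3 + (½)*5² + (½)*5⁴))/54 + 105/16) = 408 - ((5*(-3 + (½)*25 + (½)*625))*(1/54) + 105*(1/16)) = 408 - ((5*(-3 + 25/2 + 625/2))*(1/54) + 105/16) = 408 - ((5*322)*(1/54) + 105/16) = 408 - (1610*(1/54) + 105/16) = 408 - (805/27 + 105/16) = 408 - 1*15715/432 = 408 - 15715/432 = 160541/432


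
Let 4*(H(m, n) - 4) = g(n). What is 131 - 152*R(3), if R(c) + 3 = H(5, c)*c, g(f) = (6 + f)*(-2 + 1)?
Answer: -211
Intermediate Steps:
g(f) = -6 - f (g(f) = (6 + f)*(-1) = -6 - f)
H(m, n) = 5/2 - n/4 (H(m, n) = 4 + (-6 - n)/4 = 4 + (-3/2 - n/4) = 5/2 - n/4)
R(c) = -3 + c*(5/2 - c/4) (R(c) = -3 + (5/2 - c/4)*c = -3 + c*(5/2 - c/4))
131 - 152*R(3) = 131 - 152*(-3 - 1/4*3*(-10 + 3)) = 131 - 152*(-3 - 1/4*3*(-7)) = 131 - 152*(-3 + 21/4) = 131 - 152*9/4 = 131 - 342 = -211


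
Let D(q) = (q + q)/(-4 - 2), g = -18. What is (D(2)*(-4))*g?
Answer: -48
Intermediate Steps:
D(q) = -q/3 (D(q) = (2*q)/(-6) = (2*q)*(-⅙) = -q/3)
(D(2)*(-4))*g = (-⅓*2*(-4))*(-18) = -⅔*(-4)*(-18) = (8/3)*(-18) = -48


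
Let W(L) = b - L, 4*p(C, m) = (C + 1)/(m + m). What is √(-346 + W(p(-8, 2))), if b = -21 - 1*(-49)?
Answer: I*√5081/4 ≈ 17.82*I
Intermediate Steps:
b = 28 (b = -21 + 49 = 28)
p(C, m) = (1 + C)/(8*m) (p(C, m) = ((C + 1)/(m + m))/4 = ((1 + C)/((2*m)))/4 = ((1 + C)*(1/(2*m)))/4 = ((1 + C)/(2*m))/4 = (1 + C)/(8*m))
W(L) = 28 - L
√(-346 + W(p(-8, 2))) = √(-346 + (28 - (1 - 8)/(8*2))) = √(-346 + (28 - (-7)/(8*2))) = √(-346 + (28 - 1*(-7/16))) = √(-346 + (28 + 7/16)) = √(-346 + 455/16) = √(-5081/16) = I*√5081/4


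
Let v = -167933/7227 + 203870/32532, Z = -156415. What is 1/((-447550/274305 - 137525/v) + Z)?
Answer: -36480991092771/5410593915183557725 ≈ -6.7425e-6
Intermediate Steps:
v = -664971311/39184794 (v = -167933*1/7227 + 203870*(1/32532) = -167933/7227 + 101935/16266 = -664971311/39184794 ≈ -16.970)
1/((-447550/274305 - 137525/v) + Z) = 1/((-447550/274305 - 137525/(-664971311/39184794)) - 156415) = 1/((-447550*1/274305 - 137525*(-39184794/664971311)) - 156415) = 1/((-89510/54861 + 5388888794850/664971311) - 156415) = 1/(295580306592218240/36480991092771 - 156415) = 1/(-5410593915183557725/36480991092771) = -36480991092771/5410593915183557725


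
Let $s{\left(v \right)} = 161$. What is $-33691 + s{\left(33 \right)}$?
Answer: $-33530$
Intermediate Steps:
$-33691 + s{\left(33 \right)} = -33691 + 161 = -33530$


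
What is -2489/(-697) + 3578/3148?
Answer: 5164619/1097078 ≈ 4.7076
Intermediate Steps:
-2489/(-697) + 3578/3148 = -2489*(-1/697) + 3578*(1/3148) = 2489/697 + 1789/1574 = 5164619/1097078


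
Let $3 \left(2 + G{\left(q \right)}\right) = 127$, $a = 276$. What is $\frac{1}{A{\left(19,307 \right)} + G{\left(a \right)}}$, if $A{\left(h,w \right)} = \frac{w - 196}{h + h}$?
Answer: $\frac{114}{4931} \approx 0.023119$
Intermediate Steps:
$G{\left(q \right)} = \frac{121}{3}$ ($G{\left(q \right)} = -2 + \frac{1}{3} \cdot 127 = -2 + \frac{127}{3} = \frac{121}{3}$)
$A{\left(h,w \right)} = \frac{-196 + w}{2 h}$
$\frac{1}{A{\left(19,307 \right)} + G{\left(a \right)}} = \frac{1}{\frac{-196 + 307}{2 \cdot 19} + \frac{121}{3}} = \frac{1}{\frac{1}{2} \cdot \frac{1}{19} \cdot 111 + \frac{121}{3}} = \frac{1}{\frac{111}{38} + \frac{121}{3}} = \frac{1}{\frac{4931}{114}} = \frac{114}{4931}$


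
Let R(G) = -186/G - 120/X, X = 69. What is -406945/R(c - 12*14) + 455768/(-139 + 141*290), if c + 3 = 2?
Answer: 64460868022641/101143982 ≈ 6.3732e+5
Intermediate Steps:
c = -1 (c = -3 + 2 = -1)
R(G) = -40/23 - 186/G (R(G) = -186/G - 120/69 = -186/G - 120*1/69 = -186/G - 40/23 = -40/23 - 186/G)
-406945/R(c - 12*14) + 455768/(-139 + 141*290) = -406945/(-40/23 - 186/(-1 - 12*14)) + 455768/(-139 + 141*290) = -406945/(-40/23 - 186/(-1 - 168)) + 455768/(-139 + 40890) = -406945/(-40/23 - 186/(-169)) + 455768/40751 = -406945/(-40/23 - 186*(-1/169)) + 455768*(1/40751) = -406945/(-40/23 + 186/169) + 455768/40751 = -406945/(-2482/3887) + 455768/40751 = -406945*(-3887/2482) + 455768/40751 = 1581795215/2482 + 455768/40751 = 64460868022641/101143982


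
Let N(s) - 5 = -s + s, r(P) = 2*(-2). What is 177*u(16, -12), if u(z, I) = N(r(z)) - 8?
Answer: -531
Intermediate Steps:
r(P) = -4
N(s) = 5 (N(s) = 5 + (-s + s) = 5 + 0 = 5)
u(z, I) = -3 (u(z, I) = 5 - 8 = -3)
177*u(16, -12) = 177*(-3) = -531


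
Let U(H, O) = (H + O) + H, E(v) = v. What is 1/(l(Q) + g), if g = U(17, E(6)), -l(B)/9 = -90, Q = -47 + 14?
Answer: 1/850 ≈ 0.0011765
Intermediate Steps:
Q = -33
l(B) = 810 (l(B) = -9*(-90) = 810)
U(H, O) = O + 2*H
g = 40 (g = 6 + 2*17 = 6 + 34 = 40)
1/(l(Q) + g) = 1/(810 + 40) = 1/850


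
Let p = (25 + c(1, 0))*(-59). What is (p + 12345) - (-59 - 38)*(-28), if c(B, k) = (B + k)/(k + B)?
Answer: 8095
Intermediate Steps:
c(B, k) = 1 (c(B, k) = (B + k)/(B + k) = 1)
p = -1534 (p = (25 + 1)*(-59) = 26*(-59) = -1534)
(p + 12345) - (-59 - 38)*(-28) = (-1534 + 12345) - (-59 - 38)*(-28) = 10811 - (-97)*(-28) = 10811 - 1*2716 = 10811 - 2716 = 8095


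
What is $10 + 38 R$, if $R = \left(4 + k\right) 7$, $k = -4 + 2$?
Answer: $542$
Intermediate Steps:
$k = -2$
$R = 14$ ($R = \left(4 - 2\right) 7 = 2 \cdot 7 = 14$)
$10 + 38 R = 10 + 38 \cdot 14 = 10 + 532 = 542$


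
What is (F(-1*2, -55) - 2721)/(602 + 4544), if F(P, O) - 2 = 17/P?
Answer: -5455/10292 ≈ -0.53002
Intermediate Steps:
F(P, O) = 2 + 17/P
(F(-1*2, -55) - 2721)/(602 + 4544) = ((2 + 17/((-1*2))) - 2721)/(602 + 4544) = ((2 + 17/(-2)) - 2721)/5146 = ((2 + 17*(-½)) - 2721)*(1/5146) = ((2 - 17/2) - 2721)*(1/5146) = (-13/2 - 2721)*(1/5146) = -5455/2*1/5146 = -5455/10292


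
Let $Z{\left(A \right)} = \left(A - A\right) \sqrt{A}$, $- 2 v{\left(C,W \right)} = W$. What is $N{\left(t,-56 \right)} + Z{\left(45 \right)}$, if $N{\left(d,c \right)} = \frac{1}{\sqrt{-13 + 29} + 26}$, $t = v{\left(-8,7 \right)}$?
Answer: $\frac{1}{30} \approx 0.033333$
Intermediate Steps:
$v{\left(C,W \right)} = - \frac{W}{2}$
$Z{\left(A \right)} = 0$ ($Z{\left(A \right)} = 0 \sqrt{A} = 0$)
$t = - \frac{7}{2}$ ($t = \left(- \frac{1}{2}\right) 7 = - \frac{7}{2} \approx -3.5$)
$N{\left(d,c \right)} = \frac{1}{30}$ ($N{\left(d,c \right)} = \frac{1}{\sqrt{16} + 26} = \frac{1}{4 + 26} = \frac{1}{30}$)
$N{\left(t,-56 \right)} + Z{\left(45 \right)} = \frac{1}{30} + 0 = \frac{1}{30}$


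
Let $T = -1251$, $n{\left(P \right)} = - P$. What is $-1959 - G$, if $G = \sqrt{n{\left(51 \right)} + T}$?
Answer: $-1959 - i \sqrt{1302} \approx -1959.0 - 36.083 i$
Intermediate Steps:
$G = i \sqrt{1302}$ ($G = \sqrt{\left(-1\right) 51 - 1251} = \sqrt{-51 - 1251} = \sqrt{-1302} = i \sqrt{1302} \approx 36.083 i$)
$-1959 - G = -1959 - i \sqrt{1302}$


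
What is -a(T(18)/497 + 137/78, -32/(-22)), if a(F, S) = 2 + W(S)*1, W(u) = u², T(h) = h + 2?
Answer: -498/121 ≈ -4.1157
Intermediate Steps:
T(h) = 2 + h
a(F, S) = 2 + S² (a(F, S) = 2 + S²*1 = 2 + S²)
-a(T(18)/497 + 137/78, -32/(-22)) = -(2 + (-32/(-22))²) = -(2 + (-32*(-1/22))²) = -(2 + (16/11)²) = -(2 + 256/121) = -1*498/121 = -498/121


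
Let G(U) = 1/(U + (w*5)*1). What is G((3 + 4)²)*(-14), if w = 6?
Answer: -14/79 ≈ -0.17722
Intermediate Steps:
G(U) = 1/(30 + U) (G(U) = 1/(U + (6*5)*1) = 1/(U + 30*1) = 1/(U + 30) = 1/(30 + U))
G((3 + 4)²)*(-14) = -14/(30 + (3 + 4)²) = -14/(30 + 7²) = -14/(30 + 49) = -14/79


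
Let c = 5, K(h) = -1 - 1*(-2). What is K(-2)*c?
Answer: 5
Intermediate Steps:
K(h) = 1 (K(h) = -1 + 2 = 1)
K(-2)*c = 1*5 = 5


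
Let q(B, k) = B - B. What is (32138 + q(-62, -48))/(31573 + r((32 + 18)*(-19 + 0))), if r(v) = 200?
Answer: 32138/31773 ≈ 1.0115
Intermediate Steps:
q(B, k) = 0
(32138 + q(-62, -48))/(31573 + r((32 + 18)*(-19 + 0))) = (32138 + 0)/(31573 + 200) = 32138/31773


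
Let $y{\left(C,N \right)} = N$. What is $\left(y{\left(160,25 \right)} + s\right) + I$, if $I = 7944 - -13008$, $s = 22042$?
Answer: $43019$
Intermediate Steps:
$I = 20952$ ($I = 7944 + 13008 = 20952$)
$\left(y{\left(160,25 \right)} + s\right) + I = \left(25 + 22042\right) + 20952 = 22067 + 20952 = 43019$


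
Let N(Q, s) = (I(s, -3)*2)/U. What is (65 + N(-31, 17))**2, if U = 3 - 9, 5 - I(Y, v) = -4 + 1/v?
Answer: 310249/81 ≈ 3830.2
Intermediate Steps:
I(Y, v) = 9 - 1/v (I(Y, v) = 5 - (-4 + 1/v) = 5 + (4 - 1/v) = 9 - 1/v)
U = -6
N(Q, s) = -28/9 (N(Q, s) = ((9 - 1/(-3))*2)/(-6) = ((9 - 1*(-1/3))*2)*(-1/6) = ((9 + 1/3)*2)*(-1/6) = ((28/3)*2)*(-1/6) = (56/3)*(-1/6) = -28/9)
(65 + N(-31, 17))**2 = (65 - 28/9)**2 = (557/9)**2 = 310249/81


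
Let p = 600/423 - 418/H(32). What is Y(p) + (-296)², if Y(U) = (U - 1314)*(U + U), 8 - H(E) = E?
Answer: 686148321/17672 ≈ 38827.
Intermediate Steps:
H(E) = 8 - E
p = 3541/188 (p = 600/423 - 418/(8 - 1*32) = 600*(1/423) - 418/(8 - 32) = 200/141 - 418/(-24) = 200/141 - 418*(-1/24) = 200/141 + 209/12 = 3541/188 ≈ 18.835)
Y(U) = 2*U*(-1314 + U) (Y(U) = (-1314 + U)*(2*U) = 2*U*(-1314 + U))
Y(p) + (-296)² = 2*(3541/188)*(-1314 + 3541/188) + (-296)² = 2*(3541/188)*(-243491/188) + 87616 = -862201631/17672 + 87616 = 686148321/17672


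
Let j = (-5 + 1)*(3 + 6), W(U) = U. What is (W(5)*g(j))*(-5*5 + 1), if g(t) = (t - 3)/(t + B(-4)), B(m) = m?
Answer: -117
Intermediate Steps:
j = -36 (j = -4*9 = -36)
g(t) = (-3 + t)/(-4 + t) (g(t) = (t - 3)/(t - 4) = (-3 + t)/(-4 + t))
(W(5)*g(j))*(-5*5 + 1) = (5*((-3 - 36)/(-4 - 36)))*(-5*5 + 1) = (5*(-39/(-40)))*(-25 + 1) = (5*(-1/40*(-39)))*(-24) = (5*(39/40))*(-24) = (39/8)*(-24) = -117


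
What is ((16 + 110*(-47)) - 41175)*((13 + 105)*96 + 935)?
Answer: -568132527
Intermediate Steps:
((16 + 110*(-47)) - 41175)*((13 + 105)*96 + 935) = ((16 - 5170) - 41175)*(118*96 + 935) = (-5154 - 41175)*(11328 + 935) = -46329*12263 = -568132527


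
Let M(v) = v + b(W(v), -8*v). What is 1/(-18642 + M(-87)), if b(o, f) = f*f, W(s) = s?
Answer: 1/465687 ≈ 2.1474e-6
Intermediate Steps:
b(o, f) = f²
M(v) = v + 64*v² (M(v) = v + (-8*v)² = v + 64*v²)
1/(-18642 + M(-87)) = 1/(-18642 - 87*(1 + 64*(-87))) = 1/(-18642 - 87*(1 - 5568)) = 1/(-18642 - 87*(-5567)) = 1/(-18642 + 484329) = 1/465687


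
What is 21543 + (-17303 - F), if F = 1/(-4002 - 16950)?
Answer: 88836481/20952 ≈ 4240.0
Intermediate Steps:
F = -1/20952 (F = 1/(-20952) = -1/20952 ≈ -4.7728e-5)
21543 + (-17303 - F) = 21543 + (-17303 - 1*(-1/20952)) = 21543 + (-17303 + 1/20952) = 21543 - 362532455/20952 = 88836481/20952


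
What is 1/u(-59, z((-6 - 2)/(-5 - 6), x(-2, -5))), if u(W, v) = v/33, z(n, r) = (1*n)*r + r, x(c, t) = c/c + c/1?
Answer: -363/19 ≈ -19.105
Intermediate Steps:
x(c, t) = 1 + c (x(c, t) = 1 + c*1 = 1 + c)
z(n, r) = r + n*r (z(n, r) = n*r + r = r + n*r)
u(W, v) = v/33 (u(W, v) = v*(1/33) = v/33)
1/u(-59, z((-6 - 2)/(-5 - 6), x(-2, -5))) = 1/(((1 - 2)*(1 + (-6 - 2)/(-5 - 6)))/33) = 1/((-(1 - 8/(-11)))/33) = 1/((-(1 - 8*(-1/11)))/33) = 1/((-(1 + 8/11))/33) = 1/((-1*19/11)/33) = 1/((1/33)*(-19/11)) = 1/(-19/363) = -363/19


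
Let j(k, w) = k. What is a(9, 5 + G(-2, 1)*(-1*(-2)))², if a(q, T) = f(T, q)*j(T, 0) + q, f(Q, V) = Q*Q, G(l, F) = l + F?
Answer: 1296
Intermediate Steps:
G(l, F) = F + l
f(Q, V) = Q²
a(q, T) = q + T³ (a(q, T) = T²*T + q = T³ + q = q + T³)
a(9, 5 + G(-2, 1)*(-1*(-2)))² = (9 + (5 + (1 - 2)*(-1*(-2)))³)² = (9 + (5 - 1*2)³)² = (9 + (5 - 2)³)² = (9 + 3³)² = (9 + 27)² = 36² = 1296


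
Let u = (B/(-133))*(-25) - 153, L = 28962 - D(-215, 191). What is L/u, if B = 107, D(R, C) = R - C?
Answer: -1952972/8837 ≈ -221.00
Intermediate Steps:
L = 29368 (L = 28962 - (-215 - 1*191) = 28962 - (-215 - 191) = 28962 - 1*(-406) = 28962 + 406 = 29368)
u = -17674/133 (u = (107/(-133))*(-25) - 153 = (107*(-1/133))*(-25) - 153 = -107/133*(-25) - 153 = 2675/133 - 153 = -17674/133 ≈ -132.89)
L/u = 29368/(-17674/133) = 29368*(-133/17674) = -1952972/8837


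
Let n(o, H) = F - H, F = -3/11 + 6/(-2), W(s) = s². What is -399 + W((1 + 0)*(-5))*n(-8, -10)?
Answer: -2539/11 ≈ -230.82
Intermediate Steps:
F = -36/11 (F = -3*1/11 + 6*(-½) = -3/11 - 3 = -36/11 ≈ -3.2727)
n(o, H) = -36/11 - H
-399 + W((1 + 0)*(-5))*n(-8, -10) = -399 + ((1 + 0)*(-5))²*(-36/11 - 1*(-10)) = -399 + (1*(-5))²*(-36/11 + 10) = -399 + (-5)²*(74/11) = -399 + 25*(74/11) = -399 + 1850/11 = -2539/11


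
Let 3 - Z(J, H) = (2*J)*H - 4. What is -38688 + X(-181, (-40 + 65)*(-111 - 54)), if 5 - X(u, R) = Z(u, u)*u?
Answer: -11896898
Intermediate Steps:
Z(J, H) = 7 - 2*H*J (Z(J, H) = 3 - ((2*J)*H - 4) = 3 - (2*H*J - 4) = 3 - (-4 + 2*H*J) = 3 + (4 - 2*H*J) = 7 - 2*H*J)
X(u, R) = 5 - u*(7 - 2*u²) (X(u, R) = 5 - (7 - 2*u*u)*u = 5 - (7 - 2*u²)*u = 5 - u*(7 - 2*u²))
-38688 + X(-181, (-40 + 65)*(-111 - 54)) = -38688 + (5 - 181*(-7 + 2*(-181)²)) = -38688 + (5 - 181*(-7 + 2*32761)) = -38688 + (5 - 181*(-7 + 65522)) = -38688 + (5 - 181*65515) = -38688 + (5 - 11858215) = -38688 - 11858210 = -11896898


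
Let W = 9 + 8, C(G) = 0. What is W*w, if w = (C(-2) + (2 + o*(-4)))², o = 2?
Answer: 612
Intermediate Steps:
w = 36 (w = (0 + (2 + 2*(-4)))² = (0 + (2 - 8))² = (0 - 6)² = (-6)² = 36)
W = 17
W*w = 17*36 = 612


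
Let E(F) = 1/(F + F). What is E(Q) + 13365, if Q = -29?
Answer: 775169/58 ≈ 13365.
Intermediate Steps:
E(F) = 1/(2*F)
E(Q) + 13365 = (½)/(-29) + 13365 = (½)*(-1/29) + 13365 = -1/58 + 13365 = 775169/58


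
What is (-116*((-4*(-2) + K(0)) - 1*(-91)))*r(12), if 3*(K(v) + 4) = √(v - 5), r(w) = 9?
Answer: -99180 - 348*I*√5 ≈ -99180.0 - 778.15*I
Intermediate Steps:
K(v) = -4 + √(-5 + v)/3 (K(v) = -4 + √(v - 5)/3 = -4 + √(-5 + v)/3)
(-116*((-4*(-2) + K(0)) - 1*(-91)))*r(12) = -116*((-4*(-2) + (-4 + √(-5 + 0)/3)) - 1*(-91))*9 = -116*((8 + (-4 + √(-5)/3)) + 91)*9 = -116*((8 + (-4 + (I*√5)/3)) + 91)*9 = -116*((8 + (-4 + I*√5/3)) + 91)*9 = -116*((4 + I*√5/3) + 91)*9 = -116*(95 + I*√5/3)*9 = (-11020 - 116*I*√5/3)*9 = -99180 - 348*I*√5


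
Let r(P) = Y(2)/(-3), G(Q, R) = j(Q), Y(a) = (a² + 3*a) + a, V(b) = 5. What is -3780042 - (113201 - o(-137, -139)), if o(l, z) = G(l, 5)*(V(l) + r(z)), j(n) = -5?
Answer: -3893248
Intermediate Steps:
Y(a) = a² + 4*a
G(Q, R) = -5
r(P) = -4 (r(P) = (2*(4 + 2))/(-3) = (2*6)*(-⅓) = 12*(-⅓) = -4)
o(l, z) = -5 (o(l, z) = -5*(5 - 4) = -5*1 = -5)
-3780042 - (113201 - o(-137, -139)) = -3780042 - (113201 - 1*(-5)) = -3780042 - (113201 + 5) = -3780042 - 1*113206 = -3780042 - 113206 = -3893248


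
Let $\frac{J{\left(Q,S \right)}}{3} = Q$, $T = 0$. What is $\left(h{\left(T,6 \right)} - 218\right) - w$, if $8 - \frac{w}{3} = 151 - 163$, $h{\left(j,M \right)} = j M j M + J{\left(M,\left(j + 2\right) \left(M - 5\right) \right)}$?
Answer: $-260$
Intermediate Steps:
$J{\left(Q,S \right)} = 3 Q$
$h{\left(j,M \right)} = 3 M + M^{2} j^{2}$ ($h{\left(j,M \right)} = j M j M + 3 M = M j j M + 3 M = M j^{2} M + 3 M = M^{2} j^{2} + 3 M = 3 M + M^{2} j^{2}$)
$w = 60$ ($w = 24 - 3 \left(151 - 163\right) = 24 - -36 = 24 + 36 = 60$)
$\left(h{\left(T,6 \right)} - 218\right) - w = \left(6 \left(3 + 6 \cdot 0^{2}\right) - 218\right) - 60 = \left(6 \left(3 + 6 \cdot 0\right) - 218\right) - 60 = \left(6 \left(3 + 0\right) - 218\right) - 60 = \left(6 \cdot 3 - 218\right) - 60 = \left(18 - 218\right) - 60 = -200 - 60 = -260$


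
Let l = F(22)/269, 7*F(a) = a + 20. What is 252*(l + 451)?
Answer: 30573900/269 ≈ 1.1366e+5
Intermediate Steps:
F(a) = 20/7 + a/7 (F(a) = (a + 20)/7 = (20 + a)/7 = 20/7 + a/7)
l = 6/269 (l = (20/7 + (⅐)*22)/269 = (20/7 + 22/7)*(1/269) = 6*(1/269) = 6/269 ≈ 0.022305)
252*(l + 451) = 252*(6/269 + 451) = 252*(121325/269) = 30573900/269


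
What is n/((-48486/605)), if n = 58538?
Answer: -17707745/24243 ≈ -730.43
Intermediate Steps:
n/((-48486/605)) = 58538/((-48486/605)) = 58538/((-48486*1/605)) = 58538/(-48486/605) = 58538*(-605/48486) = -17707745/24243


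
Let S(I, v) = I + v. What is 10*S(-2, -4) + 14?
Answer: -46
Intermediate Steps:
10*S(-2, -4) + 14 = 10*(-2 - 4) + 14 = 10*(-6) + 14 = -60 + 14 = -46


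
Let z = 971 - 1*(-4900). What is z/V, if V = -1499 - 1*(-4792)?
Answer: 5871/3293 ≈ 1.7829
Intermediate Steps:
z = 5871 (z = 971 + 4900 = 5871)
V = 3293 (V = -1499 + 4792 = 3293)
z/V = 5871/3293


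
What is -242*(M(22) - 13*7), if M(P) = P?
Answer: 16698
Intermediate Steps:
-242*(M(22) - 13*7) = -242*(22 - 13*7) = -242*(22 - 91) = -242*(-69) = 16698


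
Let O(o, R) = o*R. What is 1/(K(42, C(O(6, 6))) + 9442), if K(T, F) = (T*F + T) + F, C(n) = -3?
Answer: 1/9355 ≈ 0.00010689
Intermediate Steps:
O(o, R) = R*o
K(T, F) = F + T + F*T (K(T, F) = (F*T + T) + F = (T + F*T) + F = F + T + F*T)
1/(K(42, C(O(6, 6))) + 9442) = 1/((-3 + 42 - 3*42) + 9442) = 1/((-3 + 42 - 126) + 9442) = 1/(-87 + 9442) = 1/9355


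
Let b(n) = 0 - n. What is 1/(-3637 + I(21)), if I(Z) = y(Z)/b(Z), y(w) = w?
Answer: -1/3638 ≈ -0.00027488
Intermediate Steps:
b(n) = -n
I(Z) = -1 (I(Z) = Z/((-Z)) = Z*(-1/Z) = -1)
1/(-3637 + I(21)) = 1/(-3637 - 1) = 1/(-3638) = -1/3638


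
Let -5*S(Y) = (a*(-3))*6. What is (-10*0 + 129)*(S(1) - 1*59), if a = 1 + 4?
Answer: -5289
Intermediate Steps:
a = 5
S(Y) = 18 (S(Y) = -5*(-3)*6/5 = -(-3)*6 = -1/5*(-90) = 18)
(-10*0 + 129)*(S(1) - 1*59) = (-10*0 + 129)*(18 - 1*59) = (0 + 129)*(18 - 59) = 129*(-41) = -5289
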